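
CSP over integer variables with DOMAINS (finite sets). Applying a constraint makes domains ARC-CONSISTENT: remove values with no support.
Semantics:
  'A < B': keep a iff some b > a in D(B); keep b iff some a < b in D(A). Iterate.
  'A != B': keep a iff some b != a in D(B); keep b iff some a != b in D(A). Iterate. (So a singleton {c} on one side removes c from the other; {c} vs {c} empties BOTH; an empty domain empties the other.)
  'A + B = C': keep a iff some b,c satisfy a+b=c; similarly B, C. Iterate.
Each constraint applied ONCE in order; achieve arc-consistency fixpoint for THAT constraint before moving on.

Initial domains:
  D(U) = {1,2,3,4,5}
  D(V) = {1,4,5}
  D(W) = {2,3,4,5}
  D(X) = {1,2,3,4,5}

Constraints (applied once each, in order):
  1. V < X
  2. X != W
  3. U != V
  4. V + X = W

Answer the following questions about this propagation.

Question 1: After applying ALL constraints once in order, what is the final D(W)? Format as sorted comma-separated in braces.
Answer: {3,4,5}

Derivation:
Constraint 1 (V < X) on D(V)={1,4,5} D(X)={1,2,3,4,5}: V {1,4,5}->{1,4}; X {1,2,3,4,5}->{2,3,4,5}
Constraint 2 (X != W) on D(X)={2,3,4,5} D(W)={2,3,4,5}: no change
Constraint 3 (U != V) on D(U)={1,2,3,4,5} D(V)={1,4}: no change
Constraint 4 (V + X = W) on D(V)={1,4} D(X)={2,3,4,5} D(W)={2,3,4,5}: V {1,4}->{1}; X {2,3,4,5}->{2,3,4}; W {2,3,4,5}->{3,4,5}
So after all 4 constraints: D(W) = {3,4,5}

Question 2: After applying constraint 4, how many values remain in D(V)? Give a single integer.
Answer: 1

Derivation:
Constraint 1 (V < X) on D(V)={1,4,5} D(X)={1,2,3,4,5}: V {1,4,5}->{1,4}; X {1,2,3,4,5}->{2,3,4,5}
Constraint 2 (X != W) on D(X)={2,3,4,5} D(W)={2,3,4,5}: no change
Constraint 3 (U != V) on D(U)={1,2,3,4,5} D(V)={1,4}: no change
Constraint 4 (V + X = W) on D(V)={1,4} D(X)={2,3,4,5} D(W)={2,3,4,5}: V {1,4}->{1}; X {2,3,4,5}->{2,3,4}; W {2,3,4,5}->{3,4,5}
So after constraint 4: D(V)={1}, size = 1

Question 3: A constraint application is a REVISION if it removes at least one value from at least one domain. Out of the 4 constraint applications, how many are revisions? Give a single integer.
Constraint 1 (V < X) on D(V)={1,4,5} D(X)={1,2,3,4,5}: V {1,4,5}->{1,4}; X {1,2,3,4,5}->{2,3,4,5} => REVISION
Constraint 2 (X != W) on D(X)={2,3,4,5} D(W)={2,3,4,5}: no change => not a revision
Constraint 3 (U != V) on D(U)={1,2,3,4,5} D(V)={1,4}: no change => not a revision
Constraint 4 (V + X = W) on D(V)={1,4} D(X)={2,3,4,5} D(W)={2,3,4,5}: V {1,4}->{1}; X {2,3,4,5}->{2,3,4}; W {2,3,4,5}->{3,4,5} => REVISION
Total revisions = 2

Answer: 2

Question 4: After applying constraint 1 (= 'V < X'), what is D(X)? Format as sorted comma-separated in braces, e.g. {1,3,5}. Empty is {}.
Answer: {2,3,4,5}

Derivation:
Constraint 1 (V < X) on D(V)={1,4,5} D(X)={1,2,3,4,5}: V {1,4,5}->{1,4}; X {1,2,3,4,5}->{2,3,4,5}
So after constraint 1: D(X) = {2,3,4,5}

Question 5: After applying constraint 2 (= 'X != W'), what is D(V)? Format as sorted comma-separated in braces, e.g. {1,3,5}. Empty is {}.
Constraint 1 (V < X) on D(V)={1,4,5} D(X)={1,2,3,4,5}: V {1,4,5}->{1,4}; X {1,2,3,4,5}->{2,3,4,5}
Constraint 2 (X != W) on D(X)={2,3,4,5} D(W)={2,3,4,5}: no change
So after constraint 2: D(V) = {1,4}

Answer: {1,4}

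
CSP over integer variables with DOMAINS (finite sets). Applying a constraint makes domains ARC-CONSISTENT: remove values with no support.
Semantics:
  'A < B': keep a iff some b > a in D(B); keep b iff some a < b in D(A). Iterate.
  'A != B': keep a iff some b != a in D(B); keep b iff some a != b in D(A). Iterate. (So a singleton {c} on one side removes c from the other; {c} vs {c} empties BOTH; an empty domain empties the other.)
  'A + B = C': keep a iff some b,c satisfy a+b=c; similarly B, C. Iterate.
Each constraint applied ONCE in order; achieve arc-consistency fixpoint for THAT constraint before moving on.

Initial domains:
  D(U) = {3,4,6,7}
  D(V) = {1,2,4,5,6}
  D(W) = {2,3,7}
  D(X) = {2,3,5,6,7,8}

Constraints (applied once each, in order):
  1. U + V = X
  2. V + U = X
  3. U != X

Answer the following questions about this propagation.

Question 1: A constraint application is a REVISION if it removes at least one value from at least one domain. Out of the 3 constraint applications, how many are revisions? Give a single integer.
Answer: 1

Derivation:
Constraint 1 (U + V = X) on D(U)={3,4,6,7} D(V)={1,2,4,5,6} D(X)={2,3,5,6,7,8}: V {1,2,4,5,6}->{1,2,4,5}; X {2,3,5,6,7,8}->{5,6,7,8} => REVISION
Constraint 2 (V + U = X) on D(V)={1,2,4,5} D(U)={3,4,6,7} D(X)={5,6,7,8}: no change => not a revision
Constraint 3 (U != X) on D(U)={3,4,6,7} D(X)={5,6,7,8}: no change => not a revision
Total revisions = 1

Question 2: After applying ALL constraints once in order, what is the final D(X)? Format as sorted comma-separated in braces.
Constraint 1 (U + V = X) on D(U)={3,4,6,7} D(V)={1,2,4,5,6} D(X)={2,3,5,6,7,8}: V {1,2,4,5,6}->{1,2,4,5}; X {2,3,5,6,7,8}->{5,6,7,8}
Constraint 2 (V + U = X) on D(V)={1,2,4,5} D(U)={3,4,6,7} D(X)={5,6,7,8}: no change
Constraint 3 (U != X) on D(U)={3,4,6,7} D(X)={5,6,7,8}: no change
So after all 3 constraints: D(X) = {5,6,7,8}

Answer: {5,6,7,8}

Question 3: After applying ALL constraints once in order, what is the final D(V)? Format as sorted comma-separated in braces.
Answer: {1,2,4,5}

Derivation:
Constraint 1 (U + V = X) on D(U)={3,4,6,7} D(V)={1,2,4,5,6} D(X)={2,3,5,6,7,8}: V {1,2,4,5,6}->{1,2,4,5}; X {2,3,5,6,7,8}->{5,6,7,8}
Constraint 2 (V + U = X) on D(V)={1,2,4,5} D(U)={3,4,6,7} D(X)={5,6,7,8}: no change
Constraint 3 (U != X) on D(U)={3,4,6,7} D(X)={5,6,7,8}: no change
So after all 3 constraints: D(V) = {1,2,4,5}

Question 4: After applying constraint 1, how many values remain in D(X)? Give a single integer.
Answer: 4

Derivation:
Constraint 1 (U + V = X) on D(U)={3,4,6,7} D(V)={1,2,4,5,6} D(X)={2,3,5,6,7,8}: V {1,2,4,5,6}->{1,2,4,5}; X {2,3,5,6,7,8}->{5,6,7,8}
So after constraint 1: D(X)={5,6,7,8}, size = 4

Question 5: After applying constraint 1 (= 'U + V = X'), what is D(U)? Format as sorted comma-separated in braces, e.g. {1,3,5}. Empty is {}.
Constraint 1 (U + V = X) on D(U)={3,4,6,7} D(V)={1,2,4,5,6} D(X)={2,3,5,6,7,8}: V {1,2,4,5,6}->{1,2,4,5}; X {2,3,5,6,7,8}->{5,6,7,8}
So after constraint 1: D(U) = {3,4,6,7}

Answer: {3,4,6,7}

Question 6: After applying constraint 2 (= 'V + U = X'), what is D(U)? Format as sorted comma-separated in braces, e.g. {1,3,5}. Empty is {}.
Answer: {3,4,6,7}

Derivation:
Constraint 1 (U + V = X) on D(U)={3,4,6,7} D(V)={1,2,4,5,6} D(X)={2,3,5,6,7,8}: V {1,2,4,5,6}->{1,2,4,5}; X {2,3,5,6,7,8}->{5,6,7,8}
Constraint 2 (V + U = X) on D(V)={1,2,4,5} D(U)={3,4,6,7} D(X)={5,6,7,8}: no change
So after constraint 2: D(U) = {3,4,6,7}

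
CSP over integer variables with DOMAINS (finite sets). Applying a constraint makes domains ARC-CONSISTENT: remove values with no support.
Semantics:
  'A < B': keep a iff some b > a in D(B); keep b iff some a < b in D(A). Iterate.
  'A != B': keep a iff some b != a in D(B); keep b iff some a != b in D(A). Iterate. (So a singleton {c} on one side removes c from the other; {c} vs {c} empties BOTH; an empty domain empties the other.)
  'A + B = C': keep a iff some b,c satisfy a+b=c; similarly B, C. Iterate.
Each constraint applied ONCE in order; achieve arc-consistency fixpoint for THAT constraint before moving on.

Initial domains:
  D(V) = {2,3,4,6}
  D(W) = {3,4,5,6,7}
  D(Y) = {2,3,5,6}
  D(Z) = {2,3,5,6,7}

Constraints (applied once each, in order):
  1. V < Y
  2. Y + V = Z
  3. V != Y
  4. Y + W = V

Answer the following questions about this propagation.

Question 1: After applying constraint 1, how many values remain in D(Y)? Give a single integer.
Constraint 1 (V < Y) on D(V)={2,3,4,6} D(Y)={2,3,5,6}: V {2,3,4,6}->{2,3,4}; Y {2,3,5,6}->{3,5,6}
So after constraint 1: D(Y)={3,5,6}, size = 3

Answer: 3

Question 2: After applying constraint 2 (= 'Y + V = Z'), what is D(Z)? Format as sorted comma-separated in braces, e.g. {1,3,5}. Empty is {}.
Constraint 1 (V < Y) on D(V)={2,3,4,6} D(Y)={2,3,5,6}: V {2,3,4,6}->{2,3,4}; Y {2,3,5,6}->{3,5,6}
Constraint 2 (Y + V = Z) on D(Y)={3,5,6} D(V)={2,3,4} D(Z)={2,3,5,6,7}: Y {3,5,6}->{3,5}; Z {2,3,5,6,7}->{5,6,7}
So after constraint 2: D(Z) = {5,6,7}

Answer: {5,6,7}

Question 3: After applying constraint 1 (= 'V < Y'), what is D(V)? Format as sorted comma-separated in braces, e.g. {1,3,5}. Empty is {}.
Answer: {2,3,4}

Derivation:
Constraint 1 (V < Y) on D(V)={2,3,4,6} D(Y)={2,3,5,6}: V {2,3,4,6}->{2,3,4}; Y {2,3,5,6}->{3,5,6}
So after constraint 1: D(V) = {2,3,4}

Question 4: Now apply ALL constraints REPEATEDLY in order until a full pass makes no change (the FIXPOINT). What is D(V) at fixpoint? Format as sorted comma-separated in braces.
pass 0 (initial): D(V)={2,3,4,6}
pass 1: V {2,3,4,6}->{}; W {3,4,5,6,7}->{}; Y {2,3,5,6}->{}; Z {2,3,5,6,7}->{5,6,7}
pass 2: Z {5,6,7}->{}
pass 3: no change
Fixpoint after 3 passes: D(V) = {}

Answer: {}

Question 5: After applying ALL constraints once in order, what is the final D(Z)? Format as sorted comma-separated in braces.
Answer: {5,6,7}

Derivation:
Constraint 1 (V < Y) on D(V)={2,3,4,6} D(Y)={2,3,5,6}: V {2,3,4,6}->{2,3,4}; Y {2,3,5,6}->{3,5,6}
Constraint 2 (Y + V = Z) on D(Y)={3,5,6} D(V)={2,3,4} D(Z)={2,3,5,6,7}: Y {3,5,6}->{3,5}; Z {2,3,5,6,7}->{5,6,7}
Constraint 3 (V != Y) on D(V)={2,3,4} D(Y)={3,5}: no change
Constraint 4 (Y + W = V) on D(Y)={3,5} D(W)={3,4,5,6,7} D(V)={2,3,4}: Y {3,5}->{}; W {3,4,5,6,7}->{}; V {2,3,4}->{}
So after all 4 constraints: D(Z) = {5,6,7}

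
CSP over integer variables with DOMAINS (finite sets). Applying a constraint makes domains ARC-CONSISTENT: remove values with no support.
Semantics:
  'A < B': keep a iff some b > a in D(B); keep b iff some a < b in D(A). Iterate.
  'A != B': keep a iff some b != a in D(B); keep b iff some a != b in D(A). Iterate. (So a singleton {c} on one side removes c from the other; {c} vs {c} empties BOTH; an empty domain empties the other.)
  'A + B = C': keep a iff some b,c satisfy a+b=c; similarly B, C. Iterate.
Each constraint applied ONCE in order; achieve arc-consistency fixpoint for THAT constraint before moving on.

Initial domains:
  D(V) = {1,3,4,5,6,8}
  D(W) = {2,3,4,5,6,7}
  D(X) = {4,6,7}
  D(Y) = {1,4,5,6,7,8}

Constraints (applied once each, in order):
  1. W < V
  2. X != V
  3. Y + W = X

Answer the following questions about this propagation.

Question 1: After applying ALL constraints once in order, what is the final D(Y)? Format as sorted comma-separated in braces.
Answer: {1,4,5}

Derivation:
Constraint 1 (W < V) on D(W)={2,3,4,5,6,7} D(V)={1,3,4,5,6,8}: V {1,3,4,5,6,8}->{3,4,5,6,8}
Constraint 2 (X != V) on D(X)={4,6,7} D(V)={3,4,5,6,8}: no change
Constraint 3 (Y + W = X) on D(Y)={1,4,5,6,7,8} D(W)={2,3,4,5,6,7} D(X)={4,6,7}: Y {1,4,5,6,7,8}->{1,4,5}; W {2,3,4,5,6,7}->{2,3,5,6}
So after all 3 constraints: D(Y) = {1,4,5}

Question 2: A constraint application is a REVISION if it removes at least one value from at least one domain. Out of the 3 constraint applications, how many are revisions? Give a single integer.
Answer: 2

Derivation:
Constraint 1 (W < V) on D(W)={2,3,4,5,6,7} D(V)={1,3,4,5,6,8}: V {1,3,4,5,6,8}->{3,4,5,6,8} => REVISION
Constraint 2 (X != V) on D(X)={4,6,7} D(V)={3,4,5,6,8}: no change => not a revision
Constraint 3 (Y + W = X) on D(Y)={1,4,5,6,7,8} D(W)={2,3,4,5,6,7} D(X)={4,6,7}: Y {1,4,5,6,7,8}->{1,4,5}; W {2,3,4,5,6,7}->{2,3,5,6} => REVISION
Total revisions = 2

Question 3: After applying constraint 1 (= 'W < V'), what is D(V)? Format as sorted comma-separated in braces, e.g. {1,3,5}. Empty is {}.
Answer: {3,4,5,6,8}

Derivation:
Constraint 1 (W < V) on D(W)={2,3,4,5,6,7} D(V)={1,3,4,5,6,8}: V {1,3,4,5,6,8}->{3,4,5,6,8}
So after constraint 1: D(V) = {3,4,5,6,8}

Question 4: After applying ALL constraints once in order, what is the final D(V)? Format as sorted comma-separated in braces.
Constraint 1 (W < V) on D(W)={2,3,4,5,6,7} D(V)={1,3,4,5,6,8}: V {1,3,4,5,6,8}->{3,4,5,6,8}
Constraint 2 (X != V) on D(X)={4,6,7} D(V)={3,4,5,6,8}: no change
Constraint 3 (Y + W = X) on D(Y)={1,4,5,6,7,8} D(W)={2,3,4,5,6,7} D(X)={4,6,7}: Y {1,4,5,6,7,8}->{1,4,5}; W {2,3,4,5,6,7}->{2,3,5,6}
So after all 3 constraints: D(V) = {3,4,5,6,8}

Answer: {3,4,5,6,8}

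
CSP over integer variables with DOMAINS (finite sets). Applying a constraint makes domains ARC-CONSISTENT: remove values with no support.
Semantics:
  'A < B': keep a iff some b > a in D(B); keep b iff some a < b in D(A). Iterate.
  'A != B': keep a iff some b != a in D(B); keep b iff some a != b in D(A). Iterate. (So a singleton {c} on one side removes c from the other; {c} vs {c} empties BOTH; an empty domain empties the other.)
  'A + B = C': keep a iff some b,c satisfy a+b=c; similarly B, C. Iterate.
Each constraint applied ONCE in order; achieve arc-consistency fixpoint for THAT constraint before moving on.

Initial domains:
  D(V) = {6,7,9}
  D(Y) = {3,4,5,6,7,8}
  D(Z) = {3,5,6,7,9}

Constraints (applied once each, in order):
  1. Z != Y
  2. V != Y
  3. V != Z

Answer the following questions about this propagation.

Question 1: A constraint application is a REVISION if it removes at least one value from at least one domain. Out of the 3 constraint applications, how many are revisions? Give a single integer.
Constraint 1 (Z != Y) on D(Z)={3,5,6,7,9} D(Y)={3,4,5,6,7,8}: no change => not a revision
Constraint 2 (V != Y) on D(V)={6,7,9} D(Y)={3,4,5,6,7,8}: no change => not a revision
Constraint 3 (V != Z) on D(V)={6,7,9} D(Z)={3,5,6,7,9}: no change => not a revision
Total revisions = 0

Answer: 0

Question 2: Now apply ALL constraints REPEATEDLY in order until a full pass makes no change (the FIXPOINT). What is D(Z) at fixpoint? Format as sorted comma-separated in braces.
pass 0 (initial): D(Z)={3,5,6,7,9}
pass 1: no change
Fixpoint after 1 passes: D(Z) = {3,5,6,7,9}

Answer: {3,5,6,7,9}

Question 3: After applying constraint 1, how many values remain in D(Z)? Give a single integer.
Constraint 1 (Z != Y) on D(Z)={3,5,6,7,9} D(Y)={3,4,5,6,7,8}: no change
So after constraint 1: D(Z)={3,5,6,7,9}, size = 5

Answer: 5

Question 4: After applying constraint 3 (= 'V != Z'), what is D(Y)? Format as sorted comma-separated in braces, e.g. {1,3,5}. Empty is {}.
Constraint 1 (Z != Y) on D(Z)={3,5,6,7,9} D(Y)={3,4,5,6,7,8}: no change
Constraint 2 (V != Y) on D(V)={6,7,9} D(Y)={3,4,5,6,7,8}: no change
Constraint 3 (V != Z) on D(V)={6,7,9} D(Z)={3,5,6,7,9}: no change
So after constraint 3: D(Y) = {3,4,5,6,7,8}

Answer: {3,4,5,6,7,8}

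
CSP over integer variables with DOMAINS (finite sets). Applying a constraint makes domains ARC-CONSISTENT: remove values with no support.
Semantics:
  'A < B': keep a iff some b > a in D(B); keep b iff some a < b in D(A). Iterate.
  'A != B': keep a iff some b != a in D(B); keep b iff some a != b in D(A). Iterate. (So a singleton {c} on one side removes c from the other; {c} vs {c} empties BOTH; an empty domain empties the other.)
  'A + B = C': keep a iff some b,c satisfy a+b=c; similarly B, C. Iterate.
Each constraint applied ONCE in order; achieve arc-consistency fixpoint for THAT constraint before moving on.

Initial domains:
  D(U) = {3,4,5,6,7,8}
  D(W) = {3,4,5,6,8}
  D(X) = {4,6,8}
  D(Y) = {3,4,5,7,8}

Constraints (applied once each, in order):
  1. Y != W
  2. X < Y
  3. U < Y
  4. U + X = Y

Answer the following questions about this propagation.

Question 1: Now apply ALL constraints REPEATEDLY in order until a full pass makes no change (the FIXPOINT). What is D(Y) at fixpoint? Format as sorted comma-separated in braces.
pass 0 (initial): D(Y)={3,4,5,7,8}
pass 1: U {3,4,5,6,7,8}->{3,4}; X {4,6,8}->{4}; Y {3,4,5,7,8}->{7,8}
pass 2: no change
Fixpoint after 2 passes: D(Y) = {7,8}

Answer: {7,8}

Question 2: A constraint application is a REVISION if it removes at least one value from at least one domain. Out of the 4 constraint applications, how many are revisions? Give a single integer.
Answer: 3

Derivation:
Constraint 1 (Y != W) on D(Y)={3,4,5,7,8} D(W)={3,4,5,6,8}: no change => not a revision
Constraint 2 (X < Y) on D(X)={4,6,8} D(Y)={3,4,5,7,8}: X {4,6,8}->{4,6}; Y {3,4,5,7,8}->{5,7,8} => REVISION
Constraint 3 (U < Y) on D(U)={3,4,5,6,7,8} D(Y)={5,7,8}: U {3,4,5,6,7,8}->{3,4,5,6,7} => REVISION
Constraint 4 (U + X = Y) on D(U)={3,4,5,6,7} D(X)={4,6} D(Y)={5,7,8}: U {3,4,5,6,7}->{3,4}; X {4,6}->{4}; Y {5,7,8}->{7,8} => REVISION
Total revisions = 3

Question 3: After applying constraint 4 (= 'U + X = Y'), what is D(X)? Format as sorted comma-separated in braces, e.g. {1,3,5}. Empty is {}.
Constraint 1 (Y != W) on D(Y)={3,4,5,7,8} D(W)={3,4,5,6,8}: no change
Constraint 2 (X < Y) on D(X)={4,6,8} D(Y)={3,4,5,7,8}: X {4,6,8}->{4,6}; Y {3,4,5,7,8}->{5,7,8}
Constraint 3 (U < Y) on D(U)={3,4,5,6,7,8} D(Y)={5,7,8}: U {3,4,5,6,7,8}->{3,4,5,6,7}
Constraint 4 (U + X = Y) on D(U)={3,4,5,6,7} D(X)={4,6} D(Y)={5,7,8}: U {3,4,5,6,7}->{3,4}; X {4,6}->{4}; Y {5,7,8}->{7,8}
So after constraint 4: D(X) = {4}

Answer: {4}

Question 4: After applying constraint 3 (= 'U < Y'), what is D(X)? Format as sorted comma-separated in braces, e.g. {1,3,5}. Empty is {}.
Answer: {4,6}

Derivation:
Constraint 1 (Y != W) on D(Y)={3,4,5,7,8} D(W)={3,4,5,6,8}: no change
Constraint 2 (X < Y) on D(X)={4,6,8} D(Y)={3,4,5,7,8}: X {4,6,8}->{4,6}; Y {3,4,5,7,8}->{5,7,8}
Constraint 3 (U < Y) on D(U)={3,4,5,6,7,8} D(Y)={5,7,8}: U {3,4,5,6,7,8}->{3,4,5,6,7}
So after constraint 3: D(X) = {4,6}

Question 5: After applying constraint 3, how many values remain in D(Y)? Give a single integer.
Answer: 3

Derivation:
Constraint 1 (Y != W) on D(Y)={3,4,5,7,8} D(W)={3,4,5,6,8}: no change
Constraint 2 (X < Y) on D(X)={4,6,8} D(Y)={3,4,5,7,8}: X {4,6,8}->{4,6}; Y {3,4,5,7,8}->{5,7,8}
Constraint 3 (U < Y) on D(U)={3,4,5,6,7,8} D(Y)={5,7,8}: U {3,4,5,6,7,8}->{3,4,5,6,7}
So after constraint 3: D(Y)={5,7,8}, size = 3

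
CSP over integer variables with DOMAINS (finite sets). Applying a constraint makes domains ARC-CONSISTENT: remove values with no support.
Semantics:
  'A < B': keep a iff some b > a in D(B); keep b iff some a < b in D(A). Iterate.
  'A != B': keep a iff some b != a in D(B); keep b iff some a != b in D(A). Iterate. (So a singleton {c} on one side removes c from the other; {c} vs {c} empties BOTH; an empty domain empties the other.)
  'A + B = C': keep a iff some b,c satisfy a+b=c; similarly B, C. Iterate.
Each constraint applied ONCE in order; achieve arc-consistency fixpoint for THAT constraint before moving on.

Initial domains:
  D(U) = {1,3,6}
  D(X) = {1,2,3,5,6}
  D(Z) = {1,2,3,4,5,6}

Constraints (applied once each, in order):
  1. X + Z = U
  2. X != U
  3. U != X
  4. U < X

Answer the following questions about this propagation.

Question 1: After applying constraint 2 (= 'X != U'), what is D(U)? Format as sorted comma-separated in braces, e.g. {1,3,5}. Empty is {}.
Constraint 1 (X + Z = U) on D(X)={1,2,3,5,6} D(Z)={1,2,3,4,5,6} D(U)={1,3,6}: X {1,2,3,5,6}->{1,2,3,5}; Z {1,2,3,4,5,6}->{1,2,3,4,5}; U {1,3,6}->{3,6}
Constraint 2 (X != U) on D(X)={1,2,3,5} D(U)={3,6}: no change
So after constraint 2: D(U) = {3,6}

Answer: {3,6}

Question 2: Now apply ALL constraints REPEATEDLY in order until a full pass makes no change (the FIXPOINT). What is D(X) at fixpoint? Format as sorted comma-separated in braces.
pass 0 (initial): D(X)={1,2,3,5,6}
pass 1: U {1,3,6}->{3}; X {1,2,3,5,6}->{5}; Z {1,2,3,4,5,6}->{1,2,3,4,5}
pass 2: U {3}->{}; X {5}->{}; Z {1,2,3,4,5}->{}
pass 3: no change
Fixpoint after 3 passes: D(X) = {}

Answer: {}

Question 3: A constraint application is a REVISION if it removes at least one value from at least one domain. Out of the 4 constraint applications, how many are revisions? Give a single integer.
Constraint 1 (X + Z = U) on D(X)={1,2,3,5,6} D(Z)={1,2,3,4,5,6} D(U)={1,3,6}: X {1,2,3,5,6}->{1,2,3,5}; Z {1,2,3,4,5,6}->{1,2,3,4,5}; U {1,3,6}->{3,6} => REVISION
Constraint 2 (X != U) on D(X)={1,2,3,5} D(U)={3,6}: no change => not a revision
Constraint 3 (U != X) on D(U)={3,6} D(X)={1,2,3,5}: no change => not a revision
Constraint 4 (U < X) on D(U)={3,6} D(X)={1,2,3,5}: U {3,6}->{3}; X {1,2,3,5}->{5} => REVISION
Total revisions = 2

Answer: 2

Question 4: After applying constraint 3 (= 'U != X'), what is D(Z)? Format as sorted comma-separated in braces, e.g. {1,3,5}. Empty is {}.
Answer: {1,2,3,4,5}

Derivation:
Constraint 1 (X + Z = U) on D(X)={1,2,3,5,6} D(Z)={1,2,3,4,5,6} D(U)={1,3,6}: X {1,2,3,5,6}->{1,2,3,5}; Z {1,2,3,4,5,6}->{1,2,3,4,5}; U {1,3,6}->{3,6}
Constraint 2 (X != U) on D(X)={1,2,3,5} D(U)={3,6}: no change
Constraint 3 (U != X) on D(U)={3,6} D(X)={1,2,3,5}: no change
So after constraint 3: D(Z) = {1,2,3,4,5}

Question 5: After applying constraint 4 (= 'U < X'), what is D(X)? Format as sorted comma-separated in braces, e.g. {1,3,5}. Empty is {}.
Constraint 1 (X + Z = U) on D(X)={1,2,3,5,6} D(Z)={1,2,3,4,5,6} D(U)={1,3,6}: X {1,2,3,5,6}->{1,2,3,5}; Z {1,2,3,4,5,6}->{1,2,3,4,5}; U {1,3,6}->{3,6}
Constraint 2 (X != U) on D(X)={1,2,3,5} D(U)={3,6}: no change
Constraint 3 (U != X) on D(U)={3,6} D(X)={1,2,3,5}: no change
Constraint 4 (U < X) on D(U)={3,6} D(X)={1,2,3,5}: U {3,6}->{3}; X {1,2,3,5}->{5}
So after constraint 4: D(X) = {5}

Answer: {5}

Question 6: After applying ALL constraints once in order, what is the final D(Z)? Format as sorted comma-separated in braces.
Answer: {1,2,3,4,5}

Derivation:
Constraint 1 (X + Z = U) on D(X)={1,2,3,5,6} D(Z)={1,2,3,4,5,6} D(U)={1,3,6}: X {1,2,3,5,6}->{1,2,3,5}; Z {1,2,3,4,5,6}->{1,2,3,4,5}; U {1,3,6}->{3,6}
Constraint 2 (X != U) on D(X)={1,2,3,5} D(U)={3,6}: no change
Constraint 3 (U != X) on D(U)={3,6} D(X)={1,2,3,5}: no change
Constraint 4 (U < X) on D(U)={3,6} D(X)={1,2,3,5}: U {3,6}->{3}; X {1,2,3,5}->{5}
So after all 4 constraints: D(Z) = {1,2,3,4,5}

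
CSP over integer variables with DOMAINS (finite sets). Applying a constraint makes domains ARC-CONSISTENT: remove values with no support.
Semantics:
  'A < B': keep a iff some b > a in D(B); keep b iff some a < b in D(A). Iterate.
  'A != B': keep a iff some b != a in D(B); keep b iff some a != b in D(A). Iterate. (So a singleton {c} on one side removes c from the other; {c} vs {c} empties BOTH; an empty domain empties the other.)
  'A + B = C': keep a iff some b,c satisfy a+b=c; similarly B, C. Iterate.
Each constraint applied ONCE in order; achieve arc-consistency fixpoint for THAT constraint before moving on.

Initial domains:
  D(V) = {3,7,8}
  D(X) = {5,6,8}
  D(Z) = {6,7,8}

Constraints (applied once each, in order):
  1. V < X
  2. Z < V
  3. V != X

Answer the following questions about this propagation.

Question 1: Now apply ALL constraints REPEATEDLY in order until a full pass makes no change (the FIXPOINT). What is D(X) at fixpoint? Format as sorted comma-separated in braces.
Answer: {8}

Derivation:
pass 0 (initial): D(X)={5,6,8}
pass 1: V {3,7,8}->{7}; Z {6,7,8}->{6}
pass 2: X {5,6,8}->{8}
pass 3: no change
Fixpoint after 3 passes: D(X) = {8}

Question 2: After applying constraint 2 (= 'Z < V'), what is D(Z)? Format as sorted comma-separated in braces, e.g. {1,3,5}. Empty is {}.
Constraint 1 (V < X) on D(V)={3,7,8} D(X)={5,6,8}: V {3,7,8}->{3,7}
Constraint 2 (Z < V) on D(Z)={6,7,8} D(V)={3,7}: Z {6,7,8}->{6}; V {3,7}->{7}
So after constraint 2: D(Z) = {6}

Answer: {6}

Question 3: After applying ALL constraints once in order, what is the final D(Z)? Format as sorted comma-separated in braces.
Answer: {6}

Derivation:
Constraint 1 (V < X) on D(V)={3,7,8} D(X)={5,6,8}: V {3,7,8}->{3,7}
Constraint 2 (Z < V) on D(Z)={6,7,8} D(V)={3,7}: Z {6,7,8}->{6}; V {3,7}->{7}
Constraint 3 (V != X) on D(V)={7} D(X)={5,6,8}: no change
So after all 3 constraints: D(Z) = {6}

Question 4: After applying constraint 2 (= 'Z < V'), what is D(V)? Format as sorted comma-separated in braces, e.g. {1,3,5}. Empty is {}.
Constraint 1 (V < X) on D(V)={3,7,8} D(X)={5,6,8}: V {3,7,8}->{3,7}
Constraint 2 (Z < V) on D(Z)={6,7,8} D(V)={3,7}: Z {6,7,8}->{6}; V {3,7}->{7}
So after constraint 2: D(V) = {7}

Answer: {7}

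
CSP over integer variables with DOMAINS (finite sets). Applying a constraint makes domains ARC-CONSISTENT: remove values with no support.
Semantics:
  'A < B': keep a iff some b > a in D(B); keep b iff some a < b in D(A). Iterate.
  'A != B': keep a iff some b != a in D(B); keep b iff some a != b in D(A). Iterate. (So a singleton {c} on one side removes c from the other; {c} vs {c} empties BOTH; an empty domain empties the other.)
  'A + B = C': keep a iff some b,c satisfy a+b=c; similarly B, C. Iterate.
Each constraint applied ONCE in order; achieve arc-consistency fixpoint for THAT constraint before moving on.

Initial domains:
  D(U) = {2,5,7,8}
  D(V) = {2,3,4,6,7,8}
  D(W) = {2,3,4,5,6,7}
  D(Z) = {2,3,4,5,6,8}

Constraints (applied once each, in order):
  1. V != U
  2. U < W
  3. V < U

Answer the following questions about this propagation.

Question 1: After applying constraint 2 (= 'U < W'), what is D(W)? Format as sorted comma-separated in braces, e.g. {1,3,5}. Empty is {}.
Constraint 1 (V != U) on D(V)={2,3,4,6,7,8} D(U)={2,5,7,8}: no change
Constraint 2 (U < W) on D(U)={2,5,7,8} D(W)={2,3,4,5,6,7}: U {2,5,7,8}->{2,5}; W {2,3,4,5,6,7}->{3,4,5,6,7}
So after constraint 2: D(W) = {3,4,5,6,7}

Answer: {3,4,5,6,7}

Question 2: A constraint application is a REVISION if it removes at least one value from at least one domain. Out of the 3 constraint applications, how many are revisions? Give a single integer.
Answer: 2

Derivation:
Constraint 1 (V != U) on D(V)={2,3,4,6,7,8} D(U)={2,5,7,8}: no change => not a revision
Constraint 2 (U < W) on D(U)={2,5,7,8} D(W)={2,3,4,5,6,7}: U {2,5,7,8}->{2,5}; W {2,3,4,5,6,7}->{3,4,5,6,7} => REVISION
Constraint 3 (V < U) on D(V)={2,3,4,6,7,8} D(U)={2,5}: V {2,3,4,6,7,8}->{2,3,4}; U {2,5}->{5} => REVISION
Total revisions = 2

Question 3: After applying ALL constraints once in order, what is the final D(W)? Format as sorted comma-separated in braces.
Answer: {3,4,5,6,7}

Derivation:
Constraint 1 (V != U) on D(V)={2,3,4,6,7,8} D(U)={2,5,7,8}: no change
Constraint 2 (U < W) on D(U)={2,5,7,8} D(W)={2,3,4,5,6,7}: U {2,5,7,8}->{2,5}; W {2,3,4,5,6,7}->{3,4,5,6,7}
Constraint 3 (V < U) on D(V)={2,3,4,6,7,8} D(U)={2,5}: V {2,3,4,6,7,8}->{2,3,4}; U {2,5}->{5}
So after all 3 constraints: D(W) = {3,4,5,6,7}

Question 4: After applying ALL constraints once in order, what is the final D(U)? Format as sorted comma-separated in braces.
Answer: {5}

Derivation:
Constraint 1 (V != U) on D(V)={2,3,4,6,7,8} D(U)={2,5,7,8}: no change
Constraint 2 (U < W) on D(U)={2,5,7,8} D(W)={2,3,4,5,6,7}: U {2,5,7,8}->{2,5}; W {2,3,4,5,6,7}->{3,4,5,6,7}
Constraint 3 (V < U) on D(V)={2,3,4,6,7,8} D(U)={2,5}: V {2,3,4,6,7,8}->{2,3,4}; U {2,5}->{5}
So after all 3 constraints: D(U) = {5}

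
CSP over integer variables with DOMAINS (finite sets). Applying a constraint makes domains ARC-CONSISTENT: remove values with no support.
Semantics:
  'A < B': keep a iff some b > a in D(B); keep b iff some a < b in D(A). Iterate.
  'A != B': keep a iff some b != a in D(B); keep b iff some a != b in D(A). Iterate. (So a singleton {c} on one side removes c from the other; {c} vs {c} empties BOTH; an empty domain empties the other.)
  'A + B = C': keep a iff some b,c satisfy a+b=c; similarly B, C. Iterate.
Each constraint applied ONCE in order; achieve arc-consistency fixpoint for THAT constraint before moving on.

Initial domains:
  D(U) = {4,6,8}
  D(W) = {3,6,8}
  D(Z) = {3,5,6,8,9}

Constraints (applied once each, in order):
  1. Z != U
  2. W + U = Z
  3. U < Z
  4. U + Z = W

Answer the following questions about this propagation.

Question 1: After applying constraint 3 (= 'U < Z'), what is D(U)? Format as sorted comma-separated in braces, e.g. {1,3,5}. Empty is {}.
Answer: {6}

Derivation:
Constraint 1 (Z != U) on D(Z)={3,5,6,8,9} D(U)={4,6,8}: no change
Constraint 2 (W + U = Z) on D(W)={3,6,8} D(U)={4,6,8} D(Z)={3,5,6,8,9}: W {3,6,8}->{3}; U {4,6,8}->{6}; Z {3,5,6,8,9}->{9}
Constraint 3 (U < Z) on D(U)={6} D(Z)={9}: no change
So after constraint 3: D(U) = {6}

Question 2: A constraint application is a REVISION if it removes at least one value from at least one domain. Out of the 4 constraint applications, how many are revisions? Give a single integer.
Answer: 2

Derivation:
Constraint 1 (Z != U) on D(Z)={3,5,6,8,9} D(U)={4,6,8}: no change => not a revision
Constraint 2 (W + U = Z) on D(W)={3,6,8} D(U)={4,6,8} D(Z)={3,5,6,8,9}: W {3,6,8}->{3}; U {4,6,8}->{6}; Z {3,5,6,8,9}->{9} => REVISION
Constraint 3 (U < Z) on D(U)={6} D(Z)={9}: no change => not a revision
Constraint 4 (U + Z = W) on D(U)={6} D(Z)={9} D(W)={3}: U {6}->{}; Z {9}->{}; W {3}->{} => REVISION
Total revisions = 2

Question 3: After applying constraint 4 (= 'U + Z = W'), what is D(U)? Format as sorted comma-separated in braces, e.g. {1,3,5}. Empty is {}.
Constraint 1 (Z != U) on D(Z)={3,5,6,8,9} D(U)={4,6,8}: no change
Constraint 2 (W + U = Z) on D(W)={3,6,8} D(U)={4,6,8} D(Z)={3,5,6,8,9}: W {3,6,8}->{3}; U {4,6,8}->{6}; Z {3,5,6,8,9}->{9}
Constraint 3 (U < Z) on D(U)={6} D(Z)={9}: no change
Constraint 4 (U + Z = W) on D(U)={6} D(Z)={9} D(W)={3}: U {6}->{}; Z {9}->{}; W {3}->{}
So after constraint 4: D(U) = {}

Answer: {}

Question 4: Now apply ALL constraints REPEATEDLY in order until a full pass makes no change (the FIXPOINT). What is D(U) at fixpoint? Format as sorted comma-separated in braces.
pass 0 (initial): D(U)={4,6,8}
pass 1: U {4,6,8}->{}; W {3,6,8}->{}; Z {3,5,6,8,9}->{}
pass 2: no change
Fixpoint after 2 passes: D(U) = {}

Answer: {}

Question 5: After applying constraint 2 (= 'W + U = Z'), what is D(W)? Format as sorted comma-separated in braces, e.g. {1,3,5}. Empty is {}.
Answer: {3}

Derivation:
Constraint 1 (Z != U) on D(Z)={3,5,6,8,9} D(U)={4,6,8}: no change
Constraint 2 (W + U = Z) on D(W)={3,6,8} D(U)={4,6,8} D(Z)={3,5,6,8,9}: W {3,6,8}->{3}; U {4,6,8}->{6}; Z {3,5,6,8,9}->{9}
So after constraint 2: D(W) = {3}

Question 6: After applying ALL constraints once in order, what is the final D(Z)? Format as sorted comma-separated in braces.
Constraint 1 (Z != U) on D(Z)={3,5,6,8,9} D(U)={4,6,8}: no change
Constraint 2 (W + U = Z) on D(W)={3,6,8} D(U)={4,6,8} D(Z)={3,5,6,8,9}: W {3,6,8}->{3}; U {4,6,8}->{6}; Z {3,5,6,8,9}->{9}
Constraint 3 (U < Z) on D(U)={6} D(Z)={9}: no change
Constraint 4 (U + Z = W) on D(U)={6} D(Z)={9} D(W)={3}: U {6}->{}; Z {9}->{}; W {3}->{}
So after all 4 constraints: D(Z) = {}

Answer: {}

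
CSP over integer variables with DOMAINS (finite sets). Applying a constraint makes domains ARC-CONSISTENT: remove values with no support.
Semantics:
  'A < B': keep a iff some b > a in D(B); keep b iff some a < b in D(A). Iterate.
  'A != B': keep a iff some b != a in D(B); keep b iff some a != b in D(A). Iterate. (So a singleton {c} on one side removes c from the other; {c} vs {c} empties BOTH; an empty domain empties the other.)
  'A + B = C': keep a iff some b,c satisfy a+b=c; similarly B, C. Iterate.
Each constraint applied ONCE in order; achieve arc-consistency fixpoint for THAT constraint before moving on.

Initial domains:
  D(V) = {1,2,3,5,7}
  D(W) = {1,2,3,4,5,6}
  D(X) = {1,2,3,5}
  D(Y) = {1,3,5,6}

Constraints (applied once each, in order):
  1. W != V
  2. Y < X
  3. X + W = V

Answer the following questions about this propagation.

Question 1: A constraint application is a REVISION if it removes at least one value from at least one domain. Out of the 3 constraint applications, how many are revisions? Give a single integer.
Answer: 2

Derivation:
Constraint 1 (W != V) on D(W)={1,2,3,4,5,6} D(V)={1,2,3,5,7}: no change => not a revision
Constraint 2 (Y < X) on D(Y)={1,3,5,6} D(X)={1,2,3,5}: Y {1,3,5,6}->{1,3}; X {1,2,3,5}->{2,3,5} => REVISION
Constraint 3 (X + W = V) on D(X)={2,3,5} D(W)={1,2,3,4,5,6} D(V)={1,2,3,5,7}: W {1,2,3,4,5,6}->{1,2,3,4,5}; V {1,2,3,5,7}->{3,5,7} => REVISION
Total revisions = 2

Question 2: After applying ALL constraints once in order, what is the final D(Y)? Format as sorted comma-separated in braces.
Answer: {1,3}

Derivation:
Constraint 1 (W != V) on D(W)={1,2,3,4,5,6} D(V)={1,2,3,5,7}: no change
Constraint 2 (Y < X) on D(Y)={1,3,5,6} D(X)={1,2,3,5}: Y {1,3,5,6}->{1,3}; X {1,2,3,5}->{2,3,5}
Constraint 3 (X + W = V) on D(X)={2,3,5} D(W)={1,2,3,4,5,6} D(V)={1,2,3,5,7}: W {1,2,3,4,5,6}->{1,2,3,4,5}; V {1,2,3,5,7}->{3,5,7}
So after all 3 constraints: D(Y) = {1,3}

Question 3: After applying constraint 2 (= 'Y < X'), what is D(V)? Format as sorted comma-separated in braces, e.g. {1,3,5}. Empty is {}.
Answer: {1,2,3,5,7}

Derivation:
Constraint 1 (W != V) on D(W)={1,2,3,4,5,6} D(V)={1,2,3,5,7}: no change
Constraint 2 (Y < X) on D(Y)={1,3,5,6} D(X)={1,2,3,5}: Y {1,3,5,6}->{1,3}; X {1,2,3,5}->{2,3,5}
So after constraint 2: D(V) = {1,2,3,5,7}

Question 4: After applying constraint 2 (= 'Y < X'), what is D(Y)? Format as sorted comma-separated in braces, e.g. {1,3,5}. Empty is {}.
Constraint 1 (W != V) on D(W)={1,2,3,4,5,6} D(V)={1,2,3,5,7}: no change
Constraint 2 (Y < X) on D(Y)={1,3,5,6} D(X)={1,2,3,5}: Y {1,3,5,6}->{1,3}; X {1,2,3,5}->{2,3,5}
So after constraint 2: D(Y) = {1,3}

Answer: {1,3}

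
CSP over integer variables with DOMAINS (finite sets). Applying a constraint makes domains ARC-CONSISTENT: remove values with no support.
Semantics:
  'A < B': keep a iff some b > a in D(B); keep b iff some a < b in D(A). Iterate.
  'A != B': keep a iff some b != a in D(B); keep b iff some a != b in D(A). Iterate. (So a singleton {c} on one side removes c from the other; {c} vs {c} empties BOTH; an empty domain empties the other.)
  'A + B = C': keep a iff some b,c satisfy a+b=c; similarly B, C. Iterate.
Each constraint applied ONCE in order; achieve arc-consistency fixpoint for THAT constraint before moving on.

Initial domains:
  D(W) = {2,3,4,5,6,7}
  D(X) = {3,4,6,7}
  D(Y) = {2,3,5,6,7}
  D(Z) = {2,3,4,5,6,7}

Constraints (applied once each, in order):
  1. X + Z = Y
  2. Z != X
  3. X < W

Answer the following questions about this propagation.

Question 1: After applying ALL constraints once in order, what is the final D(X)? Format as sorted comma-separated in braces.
Constraint 1 (X + Z = Y) on D(X)={3,4,6,7} D(Z)={2,3,4,5,6,7} D(Y)={2,3,5,6,7}: X {3,4,6,7}->{3,4}; Z {2,3,4,5,6,7}->{2,3,4}; Y {2,3,5,6,7}->{5,6,7}
Constraint 2 (Z != X) on D(Z)={2,3,4} D(X)={3,4}: no change
Constraint 3 (X < W) on D(X)={3,4} D(W)={2,3,4,5,6,7}: W {2,3,4,5,6,7}->{4,5,6,7}
So after all 3 constraints: D(X) = {3,4}

Answer: {3,4}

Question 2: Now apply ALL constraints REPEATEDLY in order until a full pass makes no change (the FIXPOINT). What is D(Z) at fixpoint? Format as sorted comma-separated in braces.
pass 0 (initial): D(Z)={2,3,4,5,6,7}
pass 1: W {2,3,4,5,6,7}->{4,5,6,7}; X {3,4,6,7}->{3,4}; Y {2,3,5,6,7}->{5,6,7}; Z {2,3,4,5,6,7}->{2,3,4}
pass 2: no change
Fixpoint after 2 passes: D(Z) = {2,3,4}

Answer: {2,3,4}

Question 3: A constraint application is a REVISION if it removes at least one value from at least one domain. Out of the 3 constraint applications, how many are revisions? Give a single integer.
Answer: 2

Derivation:
Constraint 1 (X + Z = Y) on D(X)={3,4,6,7} D(Z)={2,3,4,5,6,7} D(Y)={2,3,5,6,7}: X {3,4,6,7}->{3,4}; Z {2,3,4,5,6,7}->{2,3,4}; Y {2,3,5,6,7}->{5,6,7} => REVISION
Constraint 2 (Z != X) on D(Z)={2,3,4} D(X)={3,4}: no change => not a revision
Constraint 3 (X < W) on D(X)={3,4} D(W)={2,3,4,5,6,7}: W {2,3,4,5,6,7}->{4,5,6,7} => REVISION
Total revisions = 2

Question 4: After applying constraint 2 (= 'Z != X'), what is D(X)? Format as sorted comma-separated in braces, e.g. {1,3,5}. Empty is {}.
Constraint 1 (X + Z = Y) on D(X)={3,4,6,7} D(Z)={2,3,4,5,6,7} D(Y)={2,3,5,6,7}: X {3,4,6,7}->{3,4}; Z {2,3,4,5,6,7}->{2,3,4}; Y {2,3,5,6,7}->{5,6,7}
Constraint 2 (Z != X) on D(Z)={2,3,4} D(X)={3,4}: no change
So after constraint 2: D(X) = {3,4}

Answer: {3,4}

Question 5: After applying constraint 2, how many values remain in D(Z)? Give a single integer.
Answer: 3

Derivation:
Constraint 1 (X + Z = Y) on D(X)={3,4,6,7} D(Z)={2,3,4,5,6,7} D(Y)={2,3,5,6,7}: X {3,4,6,7}->{3,4}; Z {2,3,4,5,6,7}->{2,3,4}; Y {2,3,5,6,7}->{5,6,7}
Constraint 2 (Z != X) on D(Z)={2,3,4} D(X)={3,4}: no change
So after constraint 2: D(Z)={2,3,4}, size = 3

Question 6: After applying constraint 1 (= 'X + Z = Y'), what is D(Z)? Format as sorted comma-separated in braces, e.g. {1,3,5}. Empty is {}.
Constraint 1 (X + Z = Y) on D(X)={3,4,6,7} D(Z)={2,3,4,5,6,7} D(Y)={2,3,5,6,7}: X {3,4,6,7}->{3,4}; Z {2,3,4,5,6,7}->{2,3,4}; Y {2,3,5,6,7}->{5,6,7}
So after constraint 1: D(Z) = {2,3,4}

Answer: {2,3,4}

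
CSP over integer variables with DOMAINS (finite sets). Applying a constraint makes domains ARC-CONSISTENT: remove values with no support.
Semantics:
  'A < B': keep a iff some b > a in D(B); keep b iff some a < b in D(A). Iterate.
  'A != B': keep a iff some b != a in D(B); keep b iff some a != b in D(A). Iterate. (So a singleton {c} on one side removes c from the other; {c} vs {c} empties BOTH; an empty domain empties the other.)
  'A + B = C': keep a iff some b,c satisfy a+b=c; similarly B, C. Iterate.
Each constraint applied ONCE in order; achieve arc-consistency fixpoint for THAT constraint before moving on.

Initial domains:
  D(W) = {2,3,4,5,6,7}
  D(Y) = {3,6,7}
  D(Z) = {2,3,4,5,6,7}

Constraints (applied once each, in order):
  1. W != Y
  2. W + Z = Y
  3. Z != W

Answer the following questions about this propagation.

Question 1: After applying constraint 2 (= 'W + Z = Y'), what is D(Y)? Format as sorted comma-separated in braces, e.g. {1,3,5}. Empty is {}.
Answer: {6,7}

Derivation:
Constraint 1 (W != Y) on D(W)={2,3,4,5,6,7} D(Y)={3,6,7}: no change
Constraint 2 (W + Z = Y) on D(W)={2,3,4,5,6,7} D(Z)={2,3,4,5,6,7} D(Y)={3,6,7}: W {2,3,4,5,6,7}->{2,3,4,5}; Z {2,3,4,5,6,7}->{2,3,4,5}; Y {3,6,7}->{6,7}
So after constraint 2: D(Y) = {6,7}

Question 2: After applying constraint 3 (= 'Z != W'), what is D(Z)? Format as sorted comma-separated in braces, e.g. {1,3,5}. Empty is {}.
Constraint 1 (W != Y) on D(W)={2,3,4,5,6,7} D(Y)={3,6,7}: no change
Constraint 2 (W + Z = Y) on D(W)={2,3,4,5,6,7} D(Z)={2,3,4,5,6,7} D(Y)={3,6,7}: W {2,3,4,5,6,7}->{2,3,4,5}; Z {2,3,4,5,6,7}->{2,3,4,5}; Y {3,6,7}->{6,7}
Constraint 3 (Z != W) on D(Z)={2,3,4,5} D(W)={2,3,4,5}: no change
So after constraint 3: D(Z) = {2,3,4,5}

Answer: {2,3,4,5}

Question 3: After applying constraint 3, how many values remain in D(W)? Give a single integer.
Constraint 1 (W != Y) on D(W)={2,3,4,5,6,7} D(Y)={3,6,7}: no change
Constraint 2 (W + Z = Y) on D(W)={2,3,4,5,6,7} D(Z)={2,3,4,5,6,7} D(Y)={3,6,7}: W {2,3,4,5,6,7}->{2,3,4,5}; Z {2,3,4,5,6,7}->{2,3,4,5}; Y {3,6,7}->{6,7}
Constraint 3 (Z != W) on D(Z)={2,3,4,5} D(W)={2,3,4,5}: no change
So after constraint 3: D(W)={2,3,4,5}, size = 4

Answer: 4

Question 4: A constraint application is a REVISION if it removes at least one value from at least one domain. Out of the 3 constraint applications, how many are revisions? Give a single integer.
Answer: 1

Derivation:
Constraint 1 (W != Y) on D(W)={2,3,4,5,6,7} D(Y)={3,6,7}: no change => not a revision
Constraint 2 (W + Z = Y) on D(W)={2,3,4,5,6,7} D(Z)={2,3,4,5,6,7} D(Y)={3,6,7}: W {2,3,4,5,6,7}->{2,3,4,5}; Z {2,3,4,5,6,7}->{2,3,4,5}; Y {3,6,7}->{6,7} => REVISION
Constraint 3 (Z != W) on D(Z)={2,3,4,5} D(W)={2,3,4,5}: no change => not a revision
Total revisions = 1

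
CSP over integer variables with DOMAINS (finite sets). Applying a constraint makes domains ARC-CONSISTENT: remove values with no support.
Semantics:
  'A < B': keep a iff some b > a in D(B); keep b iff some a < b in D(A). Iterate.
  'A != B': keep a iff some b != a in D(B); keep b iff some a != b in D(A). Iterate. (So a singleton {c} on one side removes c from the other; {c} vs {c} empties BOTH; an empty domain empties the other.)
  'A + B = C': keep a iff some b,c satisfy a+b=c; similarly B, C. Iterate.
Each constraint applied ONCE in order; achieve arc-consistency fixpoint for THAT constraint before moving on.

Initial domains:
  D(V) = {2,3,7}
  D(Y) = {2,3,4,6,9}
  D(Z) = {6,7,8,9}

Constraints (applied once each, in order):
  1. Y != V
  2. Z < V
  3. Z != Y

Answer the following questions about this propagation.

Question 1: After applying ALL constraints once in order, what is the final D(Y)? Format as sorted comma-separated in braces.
Constraint 1 (Y != V) on D(Y)={2,3,4,6,9} D(V)={2,3,7}: no change
Constraint 2 (Z < V) on D(Z)={6,7,8,9} D(V)={2,3,7}: Z {6,7,8,9}->{6}; V {2,3,7}->{7}
Constraint 3 (Z != Y) on D(Z)={6} D(Y)={2,3,4,6,9}: Y {2,3,4,6,9}->{2,3,4,9}
So after all 3 constraints: D(Y) = {2,3,4,9}

Answer: {2,3,4,9}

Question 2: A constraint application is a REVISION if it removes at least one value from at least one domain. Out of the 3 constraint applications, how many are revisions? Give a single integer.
Answer: 2

Derivation:
Constraint 1 (Y != V) on D(Y)={2,3,4,6,9} D(V)={2,3,7}: no change => not a revision
Constraint 2 (Z < V) on D(Z)={6,7,8,9} D(V)={2,3,7}: Z {6,7,8,9}->{6}; V {2,3,7}->{7} => REVISION
Constraint 3 (Z != Y) on D(Z)={6} D(Y)={2,3,4,6,9}: Y {2,3,4,6,9}->{2,3,4,9} => REVISION
Total revisions = 2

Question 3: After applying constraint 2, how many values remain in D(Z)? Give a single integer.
Answer: 1

Derivation:
Constraint 1 (Y != V) on D(Y)={2,3,4,6,9} D(V)={2,3,7}: no change
Constraint 2 (Z < V) on D(Z)={6,7,8,9} D(V)={2,3,7}: Z {6,7,8,9}->{6}; V {2,3,7}->{7}
So after constraint 2: D(Z)={6}, size = 1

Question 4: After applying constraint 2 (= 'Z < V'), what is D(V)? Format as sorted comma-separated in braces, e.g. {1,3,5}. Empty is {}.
Constraint 1 (Y != V) on D(Y)={2,3,4,6,9} D(V)={2,3,7}: no change
Constraint 2 (Z < V) on D(Z)={6,7,8,9} D(V)={2,3,7}: Z {6,7,8,9}->{6}; V {2,3,7}->{7}
So after constraint 2: D(V) = {7}

Answer: {7}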